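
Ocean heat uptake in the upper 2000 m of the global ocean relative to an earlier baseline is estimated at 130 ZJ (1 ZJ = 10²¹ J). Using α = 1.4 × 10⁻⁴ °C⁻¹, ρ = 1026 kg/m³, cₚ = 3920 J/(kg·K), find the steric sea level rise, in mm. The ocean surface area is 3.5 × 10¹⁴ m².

about 12.9 mm

Per unit area: Q = 130×10²¹ / (3.5×10¹⁴) ≈ 3.714×10⁸ J/m²
Δh = αQ/(ρcₚ) = 1.4×10⁻⁴ × 3.714×10⁸ / (1026 × 3920) ≈ 0.012928 m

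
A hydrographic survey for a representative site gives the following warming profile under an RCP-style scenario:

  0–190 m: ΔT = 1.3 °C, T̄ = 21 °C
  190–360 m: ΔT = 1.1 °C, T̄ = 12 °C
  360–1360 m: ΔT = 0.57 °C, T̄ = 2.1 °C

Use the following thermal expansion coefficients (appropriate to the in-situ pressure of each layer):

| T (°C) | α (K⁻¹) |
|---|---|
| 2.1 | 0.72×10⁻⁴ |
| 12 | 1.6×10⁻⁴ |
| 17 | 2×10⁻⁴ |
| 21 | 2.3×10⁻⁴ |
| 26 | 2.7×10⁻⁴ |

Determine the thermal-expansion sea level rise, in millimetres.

128 mm

Layer 1 at 21 °C → α = 2.3×10⁻⁴ K⁻¹
Layer 2 at 12 °C → α = 1.6×10⁻⁴ K⁻¹
Layer 3 at 2.1 °C → α = 0.72×10⁻⁴ K⁻¹
2.3×10⁻⁴ × 1.3 × 190 = 0.05681 m
1.1 × 1.6×10⁻⁴ × 170 = 0.02992 m
Layer 3: 0.57 × 1000 × 0.72×10⁻⁴ = 0.04104 m
Δh = 0.05681 + 0.02992 + 0.04104 = 0.12777 m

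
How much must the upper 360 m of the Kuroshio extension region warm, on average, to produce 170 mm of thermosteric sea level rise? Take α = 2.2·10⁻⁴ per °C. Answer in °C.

ΔT ≈ 2.15 °C

ΔT = Δh/(αH) = 0.17 / (2.2×10⁻⁴ × 360) ≈ 2.146 °C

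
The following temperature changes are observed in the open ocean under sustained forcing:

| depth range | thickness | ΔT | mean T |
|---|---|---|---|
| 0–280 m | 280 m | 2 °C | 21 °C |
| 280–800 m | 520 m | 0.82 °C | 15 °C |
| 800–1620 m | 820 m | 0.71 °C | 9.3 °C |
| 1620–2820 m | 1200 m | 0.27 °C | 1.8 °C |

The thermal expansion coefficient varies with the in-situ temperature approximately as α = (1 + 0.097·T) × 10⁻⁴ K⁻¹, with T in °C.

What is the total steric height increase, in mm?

Δh = 424 mm

Layer 1: α = (1 + 0.097×21)×10⁻⁴ = 3.037×10⁻⁴ K⁻¹
Layer 2: α = (1 + 0.097×15)×10⁻⁴ = 2.455×10⁻⁴ K⁻¹
Layer 3: α = (1 + 0.097×9.3)×10⁻⁴ = 1.9021×10⁻⁴ K⁻¹
Layer 4: α = (1 + 0.097×1.8)×10⁻⁴ = 1.1746×10⁻⁴ K⁻¹
2 × 3.037×10⁻⁴ × 280 = 0.170072 m
2.455×10⁻⁴ × 0.82 × 520 = 0.1046812 m
800–1620 m: 820 × 0.71 × 1.9021×10⁻⁴ = 0.110740262 m
Layer 4: 1.1746×10⁻⁴ × 1200 × 0.27 = 0.03805704 m
Δh = 0.170072 + 0.1046812 + 0.110740262 + 0.03805704 = 0.423550502 m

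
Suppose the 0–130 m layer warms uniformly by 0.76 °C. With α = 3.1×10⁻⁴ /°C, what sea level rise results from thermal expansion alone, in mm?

Δh = αΔT·H = 3.1×10⁻⁴ × 0.76 × 130 = 0.030628 m

31 mm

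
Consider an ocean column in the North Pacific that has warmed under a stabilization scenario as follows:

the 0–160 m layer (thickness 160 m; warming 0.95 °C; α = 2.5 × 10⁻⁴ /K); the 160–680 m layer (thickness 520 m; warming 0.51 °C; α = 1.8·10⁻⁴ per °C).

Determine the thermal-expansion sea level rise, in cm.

0.95 × 160 × 2.5×10⁻⁴ = 0.03800 m
Layer 2: 1.8×10⁻⁴ × 0.51 × 520 = 0.047736 m
Δh = 0.03800 + 0.047736 = 0.085736 m ≈ 8.6 cm

about 8.6 cm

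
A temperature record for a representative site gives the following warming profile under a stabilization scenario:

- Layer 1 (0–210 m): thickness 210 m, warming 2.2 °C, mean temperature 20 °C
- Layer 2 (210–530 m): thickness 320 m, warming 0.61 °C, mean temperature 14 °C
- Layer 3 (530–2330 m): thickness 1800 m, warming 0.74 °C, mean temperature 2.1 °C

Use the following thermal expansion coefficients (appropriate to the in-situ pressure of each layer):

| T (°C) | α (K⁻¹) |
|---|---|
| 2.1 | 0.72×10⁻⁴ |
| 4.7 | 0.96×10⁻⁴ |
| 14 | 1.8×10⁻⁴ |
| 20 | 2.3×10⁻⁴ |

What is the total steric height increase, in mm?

Layer 1 at 20 °C → α = 2.3×10⁻⁴ K⁻¹
Layer 2 at 14 °C → α = 1.8×10⁻⁴ K⁻¹
Layer 3 at 2.1 °C → α = 0.72×10⁻⁴ K⁻¹
210 × 2.3×10⁻⁴ × 2.2 = 0.10626 m
210–530 m: 0.61 × 320 × 1.8×10⁻⁴ = 0.035136 m
Layer 3: 0.74 × 0.72×10⁻⁴ × 1800 = 0.095904 m
Δh = 0.10626 + 0.035136 + 0.095904 = 0.23730 m

Δh = 240 mm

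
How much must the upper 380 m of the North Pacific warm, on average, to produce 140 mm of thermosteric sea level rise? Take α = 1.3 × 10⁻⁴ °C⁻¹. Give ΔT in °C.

ΔT ≈ 2.83 °C

ΔT = Δh/(αH) = 0.14 / (1.3×10⁻⁴ × 380) ≈ 2.834 °C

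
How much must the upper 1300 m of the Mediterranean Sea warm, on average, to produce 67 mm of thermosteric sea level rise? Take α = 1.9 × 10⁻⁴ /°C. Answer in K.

ΔT = Δh/(αH) = 0.067 / (1.9×10⁻⁴ × 1300) ≈ 0.2713 K

about 0.271 K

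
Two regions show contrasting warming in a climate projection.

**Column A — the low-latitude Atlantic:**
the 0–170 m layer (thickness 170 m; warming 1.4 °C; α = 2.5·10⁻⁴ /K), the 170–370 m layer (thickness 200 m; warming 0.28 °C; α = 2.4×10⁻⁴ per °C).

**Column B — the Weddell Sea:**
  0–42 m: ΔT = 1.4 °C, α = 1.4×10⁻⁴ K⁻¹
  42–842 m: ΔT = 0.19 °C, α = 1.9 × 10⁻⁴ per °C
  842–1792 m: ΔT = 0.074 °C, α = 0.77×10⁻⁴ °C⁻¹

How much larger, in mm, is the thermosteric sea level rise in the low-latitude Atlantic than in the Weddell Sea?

30 mm

A 1.4 × 2.5×10⁻⁴ × 170 = 0.05950 m
A 170–370 m: 0.28 × 2.4×10⁻⁴ × 200 = 0.01344 m
A total: 0.07294 m
B 1.4×10⁻⁴ × 1.4 × 42 = 0.008232 m
B 0.19 × 800 × 1.9×10⁻⁴ = 0.02888 m
B 950 × 0.074 × 0.77×10⁻⁴ = 0.0054131 m
B total: 0.0425251 m
Difference: 0.07294 − 0.0425251 = 0.0304149 m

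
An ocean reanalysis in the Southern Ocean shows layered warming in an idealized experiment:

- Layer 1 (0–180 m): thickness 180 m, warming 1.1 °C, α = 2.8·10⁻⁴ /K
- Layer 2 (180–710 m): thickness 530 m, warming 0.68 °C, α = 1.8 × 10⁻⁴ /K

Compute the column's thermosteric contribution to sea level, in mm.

0–180 m: 180 × 1.1 × 2.8×10⁻⁴ = 0.05544 m
530 × 1.8×10⁻⁴ × 0.68 = 0.064872 m
Δh = 0.05544 + 0.064872 = 0.120312 m

Δh = 120 mm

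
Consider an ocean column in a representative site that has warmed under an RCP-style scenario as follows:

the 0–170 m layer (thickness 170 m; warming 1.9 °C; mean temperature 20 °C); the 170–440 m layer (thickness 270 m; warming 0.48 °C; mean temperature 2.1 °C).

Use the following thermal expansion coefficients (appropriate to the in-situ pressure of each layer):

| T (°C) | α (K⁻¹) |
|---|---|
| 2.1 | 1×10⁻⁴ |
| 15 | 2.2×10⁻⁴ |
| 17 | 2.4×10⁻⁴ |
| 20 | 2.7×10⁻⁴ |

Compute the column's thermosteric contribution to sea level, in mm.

Layer 1 at 20 °C → α = 2.7×10⁻⁴ K⁻¹
Layer 2 at 2.1 °C → α = 1×10⁻⁴ K⁻¹
0–170 m: 170 × 2.7×10⁻⁴ × 1.9 = 0.08721 m
170–440 m: 1×10⁻⁴ × 0.48 × 270 = 0.01296 m
Δh = 0.08721 + 0.01296 = 0.10017 m

Δh ≈ 100 mm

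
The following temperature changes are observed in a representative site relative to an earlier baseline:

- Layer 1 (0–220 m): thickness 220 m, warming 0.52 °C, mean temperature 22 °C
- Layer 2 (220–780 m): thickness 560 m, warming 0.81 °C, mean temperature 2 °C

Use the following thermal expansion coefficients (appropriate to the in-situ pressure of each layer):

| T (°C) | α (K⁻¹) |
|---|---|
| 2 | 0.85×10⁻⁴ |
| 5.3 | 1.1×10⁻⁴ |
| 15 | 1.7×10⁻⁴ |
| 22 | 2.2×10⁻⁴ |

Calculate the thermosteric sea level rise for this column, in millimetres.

Layer 1 at 22 °C → α = 2.2×10⁻⁴ K⁻¹
Layer 2 at 2 °C → α = 0.85×10⁻⁴ K⁻¹
Layer 1: 220 × 2.2×10⁻⁴ × 0.52 = 0.025168 m
0.85×10⁻⁴ × 560 × 0.81 = 0.038556 m
Δh = 0.025168 + 0.038556 = 0.063724 m

Δh = 63.7 mm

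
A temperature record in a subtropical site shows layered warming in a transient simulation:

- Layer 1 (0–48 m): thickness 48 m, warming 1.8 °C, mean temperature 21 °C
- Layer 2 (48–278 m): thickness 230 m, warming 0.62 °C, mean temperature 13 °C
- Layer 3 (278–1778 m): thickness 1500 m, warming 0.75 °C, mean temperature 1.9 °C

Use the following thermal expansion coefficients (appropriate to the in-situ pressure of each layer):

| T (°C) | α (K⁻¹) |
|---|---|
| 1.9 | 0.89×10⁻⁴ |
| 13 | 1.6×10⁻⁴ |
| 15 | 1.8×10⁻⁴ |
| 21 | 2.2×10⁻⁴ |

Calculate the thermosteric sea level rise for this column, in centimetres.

Layer 1 at 21 °C → α = 2.2×10⁻⁴ K⁻¹
Layer 2 at 13 °C → α = 1.6×10⁻⁴ K⁻¹
Layer 3 at 1.9 °C → α = 0.89×10⁻⁴ K⁻¹
1.8 × 2.2×10⁻⁴ × 48 = 0.019008 m
Layer 2: 0.62 × 1.6×10⁻⁴ × 230 = 0.022816 m
Layer 3: 1500 × 0.89×10⁻⁴ × 0.75 = 0.100125 m
Δh = 0.019008 + 0.022816 + 0.100125 = 0.141949 m ≈ 14 cm

Δh = 14 cm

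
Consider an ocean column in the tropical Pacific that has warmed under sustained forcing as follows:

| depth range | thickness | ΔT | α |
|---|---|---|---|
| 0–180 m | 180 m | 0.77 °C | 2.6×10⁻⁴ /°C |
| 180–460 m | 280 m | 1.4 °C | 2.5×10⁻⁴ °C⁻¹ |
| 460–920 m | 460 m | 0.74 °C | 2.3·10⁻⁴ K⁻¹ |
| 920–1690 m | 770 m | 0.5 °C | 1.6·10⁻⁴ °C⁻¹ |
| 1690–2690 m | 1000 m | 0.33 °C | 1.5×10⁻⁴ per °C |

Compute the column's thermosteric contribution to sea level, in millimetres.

0–180 m: 0.77 × 2.6×10⁻⁴ × 180 = 0.036036 m
180–460 m: 280 × 2.5×10⁻⁴ × 1.4 = 0.09800 m
2.3×10⁻⁴ × 0.74 × 460 = 0.078292 m
920–1690 m: 1.6×10⁻⁴ × 770 × 0.5 = 0.06160 m
1690–2690 m: 1.5×10⁻⁴ × 0.33 × 1000 = 0.04950 m
Δh = 0.036036 + 0.09800 + 0.078292 + 0.06160 + 0.04950 = 0.323428 m ≈ 323 mm

323 mm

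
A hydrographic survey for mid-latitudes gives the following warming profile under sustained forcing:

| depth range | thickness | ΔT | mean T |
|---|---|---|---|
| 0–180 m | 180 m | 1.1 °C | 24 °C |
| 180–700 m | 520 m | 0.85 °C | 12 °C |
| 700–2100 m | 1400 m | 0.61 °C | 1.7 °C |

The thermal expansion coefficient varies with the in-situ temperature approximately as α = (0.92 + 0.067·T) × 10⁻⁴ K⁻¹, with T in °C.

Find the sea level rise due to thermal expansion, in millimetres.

Layer 1: α = (0.92 + 0.067×24)×10⁻⁴ = 2.528×10⁻⁴ K⁻¹
Layer 2: α = (0.92 + 0.067×12)×10⁻⁴ = 1.724×10⁻⁴ K⁻¹
Layer 3: α = (0.92 + 0.067×1.7)×10⁻⁴ = 1.0339×10⁻⁴ K⁻¹
2.528×10⁻⁴ × 180 × 1.1 = 0.0500544 m
180–700 m: 1.724×10⁻⁴ × 0.85 × 520 = 0.0762008 m
0.61 × 1400 × 1.0339×10⁻⁴ = 0.08829506 m
Δh = 0.0500544 + 0.0762008 + 0.08829506 = 0.21455026 m

about 215 mm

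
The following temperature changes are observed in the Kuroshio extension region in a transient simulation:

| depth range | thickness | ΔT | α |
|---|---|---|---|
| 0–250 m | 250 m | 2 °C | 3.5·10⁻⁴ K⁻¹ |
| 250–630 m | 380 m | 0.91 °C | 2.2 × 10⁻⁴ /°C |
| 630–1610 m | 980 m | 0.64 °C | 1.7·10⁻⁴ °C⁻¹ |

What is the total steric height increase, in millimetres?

about 360 mm

2 × 3.5×10⁻⁴ × 250 = 0.17500 m
2.2×10⁻⁴ × 0.91 × 380 = 0.076076 m
630–1610 m: 1.7×10⁻⁴ × 0.64 × 980 = 0.106624 m
Δh = 0.17500 + 0.076076 + 0.106624 = 0.35770 m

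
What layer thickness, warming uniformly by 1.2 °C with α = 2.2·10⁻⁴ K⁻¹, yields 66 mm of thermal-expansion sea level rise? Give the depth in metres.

H ≈ 250 m

H = Δh/(αΔT) = 0.066 / (2.2×10⁻⁴ × 1.2) = 250.0 m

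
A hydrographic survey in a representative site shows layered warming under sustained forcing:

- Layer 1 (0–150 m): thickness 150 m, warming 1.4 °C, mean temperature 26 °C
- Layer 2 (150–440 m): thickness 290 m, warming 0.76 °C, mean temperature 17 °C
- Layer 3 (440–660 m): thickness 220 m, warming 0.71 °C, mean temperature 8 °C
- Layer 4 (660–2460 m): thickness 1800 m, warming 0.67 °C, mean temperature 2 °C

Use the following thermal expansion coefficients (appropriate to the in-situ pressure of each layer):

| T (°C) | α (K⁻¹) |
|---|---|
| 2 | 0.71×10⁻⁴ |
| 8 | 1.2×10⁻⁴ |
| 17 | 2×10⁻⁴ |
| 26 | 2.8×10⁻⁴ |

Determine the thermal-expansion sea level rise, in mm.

207 mm of thermosteric rise

Layer 1 at 26 °C → α = 2.8×10⁻⁴ K⁻¹
Layer 2 at 17 °C → α = 2×10⁻⁴ K⁻¹
Layer 3 at 8 °C → α = 1.2×10⁻⁴ K⁻¹
Layer 4 at 2 °C → α = 0.71×10⁻⁴ K⁻¹
150 × 1.4 × 2.8×10⁻⁴ = 0.05880 m
150–440 m: 290 × 2×10⁻⁴ × 0.76 = 0.04408 m
Layer 3: 1.2×10⁻⁴ × 0.71 × 220 = 0.018744 m
660–2460 m: 1800 × 0.67 × 0.71×10⁻⁴ = 0.085626 m
Δh = 0.05880 + 0.04408 + 0.018744 + 0.085626 = 0.20725 m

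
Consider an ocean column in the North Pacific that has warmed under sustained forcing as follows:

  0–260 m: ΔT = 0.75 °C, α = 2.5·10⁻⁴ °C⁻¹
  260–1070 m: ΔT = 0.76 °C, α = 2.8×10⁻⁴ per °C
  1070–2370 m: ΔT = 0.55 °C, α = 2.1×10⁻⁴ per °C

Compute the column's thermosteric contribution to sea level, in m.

Layer 1: 2.5×10⁻⁴ × 260 × 0.75 = 0.04875 m
260–1070 m: 0.76 × 2.8×10⁻⁴ × 810 = 0.172368 m
0.55 × 1300 × 2.1×10⁻⁴ = 0.15015 m
Δh = 0.04875 + 0.172368 + 0.15015 = 0.371268 m

0.371 m of thermosteric rise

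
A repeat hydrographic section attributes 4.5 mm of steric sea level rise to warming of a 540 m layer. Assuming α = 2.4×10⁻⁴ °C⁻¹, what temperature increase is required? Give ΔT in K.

about 0.035 K

ΔT = Δh/(αH) = 0.0045 / (2.4×10⁻⁴ × 540) ≈ 0.03472 K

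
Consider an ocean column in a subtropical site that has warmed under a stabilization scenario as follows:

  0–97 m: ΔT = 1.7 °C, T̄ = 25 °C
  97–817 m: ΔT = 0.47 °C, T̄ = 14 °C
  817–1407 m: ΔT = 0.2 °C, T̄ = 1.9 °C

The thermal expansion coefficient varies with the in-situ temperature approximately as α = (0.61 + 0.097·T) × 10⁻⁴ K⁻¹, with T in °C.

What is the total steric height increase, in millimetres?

Δh = 126 mm

Layer 1: α = (0.61 + 0.097×25)×10⁻⁴ = 3.035×10⁻⁴ K⁻¹
Layer 2: α = (0.61 + 0.097×14)×10⁻⁴ = 1.968×10⁻⁴ K⁻¹
Layer 3: α = (0.61 + 0.097×1.9)×10⁻⁴ = 0.7943×10⁻⁴ K⁻¹
3.035×10⁻⁴ × 97 × 1.7 = 0.05004715 m
97–817 m: 720 × 0.47 × 1.968×10⁻⁴ = 0.06659712 m
590 × 0.7943×10⁻⁴ × 0.2 = 0.00937274 m
Δh = 0.05004715 + 0.06659712 + 0.00937274 = 0.12601701 m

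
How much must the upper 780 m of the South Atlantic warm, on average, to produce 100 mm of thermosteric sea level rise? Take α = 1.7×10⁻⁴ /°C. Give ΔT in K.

about 0.754 K

ΔT = Δh/(αH) = 0.1 / (1.7×10⁻⁴ × 780) ≈ 0.7541 K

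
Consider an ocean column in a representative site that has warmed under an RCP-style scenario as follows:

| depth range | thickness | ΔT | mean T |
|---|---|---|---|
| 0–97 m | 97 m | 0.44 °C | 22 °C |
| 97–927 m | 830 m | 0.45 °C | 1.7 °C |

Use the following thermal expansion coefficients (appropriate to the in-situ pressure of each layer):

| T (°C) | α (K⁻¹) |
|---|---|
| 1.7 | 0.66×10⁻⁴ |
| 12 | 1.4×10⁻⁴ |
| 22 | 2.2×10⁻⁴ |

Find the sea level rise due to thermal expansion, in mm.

Layer 1 at 22 °C → α = 2.2×10⁻⁴ K⁻¹
Layer 2 at 1.7 °C → α = 0.66×10⁻⁴ K⁻¹
0.44 × 2.2×10⁻⁴ × 97 = 0.0093896 m
97–927 m: 0.66×10⁻⁴ × 0.45 × 830 = 0.024651 m
Δh = 0.0093896 + 0.024651 = 0.0340406 m ≈ 34.0 mm

about 34.0 mm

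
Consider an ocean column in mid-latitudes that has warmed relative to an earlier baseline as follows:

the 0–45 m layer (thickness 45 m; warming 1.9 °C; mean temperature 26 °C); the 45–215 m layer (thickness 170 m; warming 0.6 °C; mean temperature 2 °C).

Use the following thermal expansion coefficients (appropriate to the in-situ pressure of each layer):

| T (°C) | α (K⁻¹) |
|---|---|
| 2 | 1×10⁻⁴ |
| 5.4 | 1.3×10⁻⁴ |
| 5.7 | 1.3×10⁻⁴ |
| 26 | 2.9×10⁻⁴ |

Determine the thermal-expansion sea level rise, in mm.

Δh ≈ 35.0 mm

Layer 1 at 26 °C → α = 2.9×10⁻⁴ K⁻¹
Layer 2 at 2 °C → α = 1×10⁻⁴ K⁻¹
Layer 1: 1.9 × 2.9×10⁻⁴ × 45 = 0.024795 m
45–215 m: 1×10⁻⁴ × 170 × 0.6 = 0.01020 m
Δh = 0.024795 + 0.01020 = 0.034995 m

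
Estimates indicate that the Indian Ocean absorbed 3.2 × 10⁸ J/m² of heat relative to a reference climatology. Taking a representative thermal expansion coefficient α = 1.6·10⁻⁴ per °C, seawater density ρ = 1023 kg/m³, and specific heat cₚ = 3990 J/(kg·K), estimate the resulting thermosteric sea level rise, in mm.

Δh = αQ/(ρcₚ) = 1.6×10⁻⁴ × 3.2×10⁸ / (1023 × 3990) ≈ 0.012544 m

about 12.5 mm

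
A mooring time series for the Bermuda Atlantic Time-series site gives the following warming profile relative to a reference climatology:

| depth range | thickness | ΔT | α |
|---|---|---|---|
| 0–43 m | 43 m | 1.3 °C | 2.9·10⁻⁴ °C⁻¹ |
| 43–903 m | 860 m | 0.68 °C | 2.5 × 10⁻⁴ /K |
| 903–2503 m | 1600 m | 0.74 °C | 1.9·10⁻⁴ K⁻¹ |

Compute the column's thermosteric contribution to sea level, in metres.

0–43 m: 2.9×10⁻⁴ × 43 × 1.3 = 0.016211 m
43–903 m: 860 × 2.5×10⁻⁴ × 0.68 = 0.14620 m
1600 × 1.9×10⁻⁴ × 0.74 = 0.22496 m
Δh = 0.016211 + 0.14620 + 0.22496 = 0.387371 m

Δh = 0.387 m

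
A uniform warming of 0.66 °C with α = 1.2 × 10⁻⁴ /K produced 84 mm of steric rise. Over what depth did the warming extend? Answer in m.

1100 m

H = Δh/(αΔT) = 0.084 / (1.2×10⁻⁴ × 0.66) ≈ 1061 m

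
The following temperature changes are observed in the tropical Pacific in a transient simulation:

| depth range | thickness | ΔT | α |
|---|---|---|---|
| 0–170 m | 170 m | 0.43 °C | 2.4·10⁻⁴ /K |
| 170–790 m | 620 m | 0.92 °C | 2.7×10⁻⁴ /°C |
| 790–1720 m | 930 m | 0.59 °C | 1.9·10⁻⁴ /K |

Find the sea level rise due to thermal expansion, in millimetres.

0–170 m: 2.4×10⁻⁴ × 0.43 × 170 = 0.017544 m
0.92 × 620 × 2.7×10⁻⁴ = 0.154008 m
0.59 × 930 × 1.9×10⁻⁴ = 0.104253 m
Δh = 0.017544 + 0.154008 + 0.104253 = 0.275805 m ≈ 276 mm

Δh = 276 mm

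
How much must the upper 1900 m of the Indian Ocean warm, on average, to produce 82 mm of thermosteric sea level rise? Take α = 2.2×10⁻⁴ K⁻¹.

ΔT ≈ 0.196 K

ΔT = Δh/(αH) = 0.082 / (2.2×10⁻⁴ × 1900) ≈ 0.1962 K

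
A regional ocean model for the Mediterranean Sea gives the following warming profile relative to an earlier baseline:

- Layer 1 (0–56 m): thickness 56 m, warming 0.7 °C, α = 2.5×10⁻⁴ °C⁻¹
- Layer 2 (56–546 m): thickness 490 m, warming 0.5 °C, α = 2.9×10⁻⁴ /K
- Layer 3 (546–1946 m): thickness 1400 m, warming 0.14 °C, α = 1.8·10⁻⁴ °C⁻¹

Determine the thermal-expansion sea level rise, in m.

0.116 m

0.7 × 2.5×10⁻⁴ × 56 = 0.00980 m
56–546 m: 0.5 × 2.9×10⁻⁴ × 490 = 0.07105 m
546–1946 m: 1.8×10⁻⁴ × 0.14 × 1400 = 0.03528 m
Δh = 0.00980 + 0.07105 + 0.03528 = 0.11613 m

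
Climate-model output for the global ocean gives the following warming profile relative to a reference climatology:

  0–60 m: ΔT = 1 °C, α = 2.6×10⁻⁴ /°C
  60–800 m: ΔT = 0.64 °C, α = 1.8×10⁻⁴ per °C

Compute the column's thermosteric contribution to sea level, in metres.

Δh = 0.10 m

Layer 1: 2.6×10⁻⁴ × 60 × 1 = 0.01560 m
60–800 m: 0.64 × 740 × 1.8×10⁻⁴ = 0.085248 m
Δh = 0.01560 + 0.085248 = 0.100848 m ≈ 0.10 m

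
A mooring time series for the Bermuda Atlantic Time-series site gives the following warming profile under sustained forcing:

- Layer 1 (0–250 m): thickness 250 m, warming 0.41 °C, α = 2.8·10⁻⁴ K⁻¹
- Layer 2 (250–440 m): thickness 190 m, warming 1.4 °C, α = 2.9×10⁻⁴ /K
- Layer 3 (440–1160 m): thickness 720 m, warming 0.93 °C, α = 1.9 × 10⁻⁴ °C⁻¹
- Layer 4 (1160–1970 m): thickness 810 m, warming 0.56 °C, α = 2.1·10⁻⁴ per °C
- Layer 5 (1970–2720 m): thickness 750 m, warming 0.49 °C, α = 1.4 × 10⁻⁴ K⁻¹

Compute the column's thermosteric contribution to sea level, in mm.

0.41 × 2.8×10⁻⁴ × 250 = 0.02870 m
Layer 2: 2.9×10⁻⁴ × 190 × 1.4 = 0.07714 m
Layer 3: 0.93 × 720 × 1.9×10⁻⁴ = 0.127224 m
1160–1970 m: 810 × 0.56 × 2.1×10⁻⁴ = 0.095256 m
0.49 × 1.4×10⁻⁴ × 750 = 0.05145 m
Δh = 0.02870 + 0.07714 + 0.127224 + 0.095256 + 0.05145 = 0.37977 m

Δh ≈ 380 mm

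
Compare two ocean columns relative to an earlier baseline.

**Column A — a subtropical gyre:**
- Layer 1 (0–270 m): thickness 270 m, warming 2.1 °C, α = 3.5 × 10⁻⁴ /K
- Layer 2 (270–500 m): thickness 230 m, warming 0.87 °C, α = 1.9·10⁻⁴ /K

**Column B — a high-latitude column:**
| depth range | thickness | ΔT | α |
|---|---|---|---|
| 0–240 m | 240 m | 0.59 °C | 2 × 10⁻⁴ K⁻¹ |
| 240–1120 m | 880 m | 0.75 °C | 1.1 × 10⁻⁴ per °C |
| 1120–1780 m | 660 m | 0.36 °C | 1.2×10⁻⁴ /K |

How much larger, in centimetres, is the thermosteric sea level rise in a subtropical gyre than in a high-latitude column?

A 270 × 2.1 × 3.5×10⁻⁴ = 0.19845 m
A 1.9×10⁻⁴ × 0.87 × 230 = 0.038019 m
A total: 0.236469 m
B Layer 1: 0.59 × 240 × 2×10⁻⁴ = 0.02832 m
B 1.1×10⁻⁴ × 0.75 × 880 = 0.07260 m
B 660 × 0.36 × 1.2×10⁻⁴ = 0.028512 m
B total: 0.129432 m
Difference: 0.236469 − 0.129432 = 0.107037 m

11 cm larger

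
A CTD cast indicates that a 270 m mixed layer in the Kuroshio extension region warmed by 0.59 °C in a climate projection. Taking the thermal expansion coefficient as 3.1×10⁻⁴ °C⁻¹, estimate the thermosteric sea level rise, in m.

Δh = 0.0494 m

Δh = αΔT·H = 3.1×10⁻⁴ × 0.59 × 270 = 0.049383 m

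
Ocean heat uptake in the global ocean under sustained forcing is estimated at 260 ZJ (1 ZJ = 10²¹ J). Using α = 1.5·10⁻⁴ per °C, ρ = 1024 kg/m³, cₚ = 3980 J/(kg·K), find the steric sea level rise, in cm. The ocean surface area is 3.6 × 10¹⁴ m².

2.66 cm

Per unit area: Q = 260×10²¹ / (3.6×10¹⁴) ≈ 7.222×10⁸ J/m²
Δh = αQ/(ρcₚ) = 1.5×10⁻⁴ × 7.222×10⁸ / (1024 × 3980) ≈ 0.026581 m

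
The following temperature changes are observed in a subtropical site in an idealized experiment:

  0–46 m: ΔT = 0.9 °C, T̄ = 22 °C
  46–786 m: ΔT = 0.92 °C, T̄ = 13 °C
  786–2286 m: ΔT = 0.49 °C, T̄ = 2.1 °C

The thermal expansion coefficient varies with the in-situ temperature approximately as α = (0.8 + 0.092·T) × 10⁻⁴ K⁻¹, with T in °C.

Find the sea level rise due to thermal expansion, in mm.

Layer 1: α = (0.8 + 0.092×22)×10⁻⁴ = 2.824×10⁻⁴ K⁻¹
Layer 2: α = (0.8 + 0.092×13)×10⁻⁴ = 1.996×10⁻⁴ K⁻¹
Layer 3: α = (0.8 + 0.092×2.1)×10⁻⁴ = 0.9932×10⁻⁴ K⁻¹
Layer 1: 46 × 0.9 × 2.824×10⁻⁴ = 0.01169136 m
46–786 m: 1.996×10⁻⁴ × 740 × 0.92 = 0.13588768 m
0.49 × 1500 × 0.9932×10⁻⁴ = 0.0730002 m
Δh = 0.01169136 + 0.13588768 + 0.0730002 = 0.22057924 m

221 mm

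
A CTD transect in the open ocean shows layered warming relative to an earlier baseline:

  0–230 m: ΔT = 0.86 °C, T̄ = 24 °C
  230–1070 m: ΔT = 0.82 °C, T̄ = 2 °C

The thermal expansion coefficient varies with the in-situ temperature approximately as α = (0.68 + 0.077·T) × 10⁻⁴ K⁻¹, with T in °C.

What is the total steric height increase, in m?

Layer 1: α = (0.68 + 0.077×24)×10⁻⁴ = 2.528×10⁻⁴ K⁻¹
Layer 2: α = (0.68 + 0.077×2)×10⁻⁴ = 0.834×10⁻⁴ K⁻¹
Layer 1: 2.528×10⁻⁴ × 0.86 × 230 = 0.05000384 m
840 × 0.834×10⁻⁴ × 0.82 = 0.05744592 m
Δh = 0.05000384 + 0.05744592 = 0.10744976 m ≈ 0.11 m

0.11 m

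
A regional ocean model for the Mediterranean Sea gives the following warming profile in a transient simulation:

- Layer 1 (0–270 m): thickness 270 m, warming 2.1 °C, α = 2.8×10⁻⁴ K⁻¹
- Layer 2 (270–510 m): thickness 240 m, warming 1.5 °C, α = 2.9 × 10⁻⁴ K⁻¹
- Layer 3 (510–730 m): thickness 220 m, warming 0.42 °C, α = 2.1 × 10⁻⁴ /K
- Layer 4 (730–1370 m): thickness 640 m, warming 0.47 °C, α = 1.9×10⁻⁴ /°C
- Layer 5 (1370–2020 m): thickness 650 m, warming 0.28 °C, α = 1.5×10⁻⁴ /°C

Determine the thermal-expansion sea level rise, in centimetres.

Δh ≈ 37 cm

Layer 1: 2.1 × 2.8×10⁻⁴ × 270 = 0.15876 m
1.5 × 240 × 2.9×10⁻⁴ = 0.10440 m
510–730 m: 0.42 × 220 × 2.1×10⁻⁴ = 0.019404 m
730–1370 m: 1.9×10⁻⁴ × 0.47 × 640 = 0.057152 m
1.5×10⁻⁴ × 0.28 × 650 = 0.02730 m
Δh = 0.15876 + 0.10440 + 0.019404 + 0.057152 + 0.02730 = 0.367016 m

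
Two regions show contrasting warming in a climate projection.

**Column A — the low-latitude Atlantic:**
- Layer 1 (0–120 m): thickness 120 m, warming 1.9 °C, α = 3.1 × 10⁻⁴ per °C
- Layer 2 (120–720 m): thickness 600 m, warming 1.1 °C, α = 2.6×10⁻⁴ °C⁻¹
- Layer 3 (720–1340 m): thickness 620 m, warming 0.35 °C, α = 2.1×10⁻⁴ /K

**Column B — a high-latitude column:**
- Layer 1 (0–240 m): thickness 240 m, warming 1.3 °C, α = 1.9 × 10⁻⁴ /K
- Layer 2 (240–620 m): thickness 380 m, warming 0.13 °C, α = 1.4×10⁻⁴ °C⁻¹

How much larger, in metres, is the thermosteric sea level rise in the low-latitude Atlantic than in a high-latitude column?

A Layer 1: 120 × 1.9 × 3.1×10⁻⁴ = 0.07068 m
A 120–720 m: 2.6×10⁻⁴ × 600 × 1.1 = 0.17160 m
A 720–1340 m: 2.1×10⁻⁴ × 620 × 0.35 = 0.04557 m
A total: 0.28785 m
B 0–240 m: 240 × 1.3 × 1.9×10⁻⁴ = 0.05928 m
B 240–620 m: 1.4×10⁻⁴ × 0.13 × 380 = 0.006916 m
B total: 0.066196 m
Difference: 0.28785 − 0.066196 = 0.221654 m

0.22 m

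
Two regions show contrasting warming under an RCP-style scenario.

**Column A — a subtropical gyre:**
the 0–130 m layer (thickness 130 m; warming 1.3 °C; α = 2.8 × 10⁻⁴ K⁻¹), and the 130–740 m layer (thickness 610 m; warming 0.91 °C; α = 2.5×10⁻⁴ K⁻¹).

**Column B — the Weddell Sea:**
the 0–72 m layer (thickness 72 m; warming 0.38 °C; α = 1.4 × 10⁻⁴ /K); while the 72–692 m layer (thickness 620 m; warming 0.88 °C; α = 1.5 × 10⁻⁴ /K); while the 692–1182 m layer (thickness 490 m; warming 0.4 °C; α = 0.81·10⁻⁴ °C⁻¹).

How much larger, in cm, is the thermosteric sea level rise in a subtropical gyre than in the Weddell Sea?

Δh_A − Δh_B ≈ 8.45 cm

A 2.8×10⁻⁴ × 1.3 × 130 = 0.04732 m
A 130–740 m: 2.5×10⁻⁴ × 610 × 0.91 = 0.138775 m
A total: 0.186095 m
B Layer 1: 1.4×10⁻⁴ × 72 × 0.38 = 0.0038304 m
B Layer 2: 1.5×10⁻⁴ × 620 × 0.88 = 0.08184 m
B Layer 3: 490 × 0.81×10⁻⁴ × 0.4 = 0.015876 m
B total: 0.1015464 m
Difference: 0.186095 − 0.1015464 = 0.0845486 m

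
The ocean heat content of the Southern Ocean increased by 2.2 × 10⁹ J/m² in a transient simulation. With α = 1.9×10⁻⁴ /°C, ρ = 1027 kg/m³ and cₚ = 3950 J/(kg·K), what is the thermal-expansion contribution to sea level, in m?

about 0.10 m

Δh = αQ/(ρcₚ) = 1.9×10⁻⁴ × 2.2×10⁹ / (1027 × 3950) ≈ 0.10304 m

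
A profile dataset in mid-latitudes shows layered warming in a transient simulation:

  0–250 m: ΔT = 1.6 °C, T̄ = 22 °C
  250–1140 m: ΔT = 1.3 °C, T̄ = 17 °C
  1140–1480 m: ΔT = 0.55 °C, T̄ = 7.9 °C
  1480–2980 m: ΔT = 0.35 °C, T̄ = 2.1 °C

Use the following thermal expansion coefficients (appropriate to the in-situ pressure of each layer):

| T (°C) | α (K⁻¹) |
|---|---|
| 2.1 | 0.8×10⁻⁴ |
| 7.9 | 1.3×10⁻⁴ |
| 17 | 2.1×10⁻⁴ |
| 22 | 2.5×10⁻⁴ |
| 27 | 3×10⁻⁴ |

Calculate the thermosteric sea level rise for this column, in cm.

Layer 1 at 22 °C → α = 2.5×10⁻⁴ K⁻¹
Layer 2 at 17 °C → α = 2.1×10⁻⁴ K⁻¹
Layer 3 at 7.9 °C → α = 1.3×10⁻⁴ K⁻¹
Layer 4 at 2.1 °C → α = 0.8×10⁻⁴ K⁻¹
0–250 m: 250 × 2.5×10⁻⁴ × 1.6 = 0.10000 m
250–1140 m: 890 × 1.3 × 2.1×10⁻⁴ = 0.24297 m
Layer 3: 340 × 0.55 × 1.3×10⁻⁴ = 0.02431 m
1480–2980 m: 0.35 × 1500 × 0.8×10⁻⁴ = 0.04200 m
Δh = 0.10000 + 0.24297 + 0.02431 + 0.04200 = 0.40928 m

Δh = 41 cm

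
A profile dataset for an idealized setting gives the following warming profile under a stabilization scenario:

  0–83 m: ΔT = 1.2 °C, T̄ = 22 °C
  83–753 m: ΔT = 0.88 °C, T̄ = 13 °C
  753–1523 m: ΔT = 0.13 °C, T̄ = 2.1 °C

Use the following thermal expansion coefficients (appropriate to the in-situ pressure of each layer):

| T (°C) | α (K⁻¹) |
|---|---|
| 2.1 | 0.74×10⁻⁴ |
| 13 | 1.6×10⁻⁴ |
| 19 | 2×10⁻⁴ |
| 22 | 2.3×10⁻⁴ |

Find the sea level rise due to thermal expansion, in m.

Layer 1 at 22 °C → α = 2.3×10⁻⁴ K⁻¹
Layer 2 at 13 °C → α = 1.6×10⁻⁴ K⁻¹
Layer 3 at 2.1 °C → α = 0.74×10⁻⁴ K⁻¹
83 × 1.2 × 2.3×10⁻⁴ = 0.022908 m
670 × 0.88 × 1.6×10⁻⁴ = 0.094336 m
753–1523 m: 770 × 0.13 × 0.74×10⁻⁴ = 0.0074074 m
Δh = 0.022908 + 0.094336 + 0.0074074 = 0.1246514 m

about 0.12 m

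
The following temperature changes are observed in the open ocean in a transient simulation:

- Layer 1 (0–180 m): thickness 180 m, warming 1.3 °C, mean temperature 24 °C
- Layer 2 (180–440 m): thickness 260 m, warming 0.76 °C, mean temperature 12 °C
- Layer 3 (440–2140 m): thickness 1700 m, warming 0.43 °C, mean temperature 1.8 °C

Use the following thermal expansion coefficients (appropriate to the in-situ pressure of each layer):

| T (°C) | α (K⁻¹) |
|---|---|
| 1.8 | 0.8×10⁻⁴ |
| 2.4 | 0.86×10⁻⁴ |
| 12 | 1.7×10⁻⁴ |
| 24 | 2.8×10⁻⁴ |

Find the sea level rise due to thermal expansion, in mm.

Δh = 158 mm

Layer 1 at 24 °C → α = 2.8×10⁻⁴ K⁻¹
Layer 2 at 12 °C → α = 1.7×10⁻⁴ K⁻¹
Layer 3 at 1.8 °C → α = 0.8×10⁻⁴ K⁻¹
0–180 m: 2.8×10⁻⁴ × 180 × 1.3 = 0.06552 m
180–440 m: 1.7×10⁻⁴ × 260 × 0.76 = 0.033592 m
Layer 3: 1700 × 0.43 × 0.8×10⁻⁴ = 0.05848 m
Δh = 0.06552 + 0.033592 + 0.05848 = 0.157592 m ≈ 158 mm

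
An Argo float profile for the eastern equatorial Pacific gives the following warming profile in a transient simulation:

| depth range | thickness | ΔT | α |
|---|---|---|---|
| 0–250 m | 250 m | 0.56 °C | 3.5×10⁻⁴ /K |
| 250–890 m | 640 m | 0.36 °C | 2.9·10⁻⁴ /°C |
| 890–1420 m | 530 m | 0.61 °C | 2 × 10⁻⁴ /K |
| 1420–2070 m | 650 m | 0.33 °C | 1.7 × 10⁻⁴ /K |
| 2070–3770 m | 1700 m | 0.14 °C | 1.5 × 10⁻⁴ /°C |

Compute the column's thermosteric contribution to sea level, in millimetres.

0–250 m: 0.56 × 3.5×10⁻⁴ × 250 = 0.04900 m
250–890 m: 640 × 2.9×10⁻⁴ × 0.36 = 0.066816 m
890–1420 m: 0.61 × 2×10⁻⁴ × 530 = 0.06466 m
1420–2070 m: 1.7×10⁻⁴ × 650 × 0.33 = 0.036465 m
2070–3770 m: 1.5×10⁻⁴ × 0.14 × 1700 = 0.03570 m
Δh = 0.04900 + 0.066816 + 0.06466 + 0.036465 + 0.03570 = 0.252641 m

250 mm of thermosteric rise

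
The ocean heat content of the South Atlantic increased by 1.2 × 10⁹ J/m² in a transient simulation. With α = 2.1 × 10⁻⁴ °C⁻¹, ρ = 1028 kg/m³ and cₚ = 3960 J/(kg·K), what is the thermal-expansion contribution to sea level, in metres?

0.0619 m of thermosteric rise

Δh = αQ/(ρcₚ) = 2.1×10⁻⁴ × 1.2×10⁹ / (1028 × 3960) ≈ 0.061903 m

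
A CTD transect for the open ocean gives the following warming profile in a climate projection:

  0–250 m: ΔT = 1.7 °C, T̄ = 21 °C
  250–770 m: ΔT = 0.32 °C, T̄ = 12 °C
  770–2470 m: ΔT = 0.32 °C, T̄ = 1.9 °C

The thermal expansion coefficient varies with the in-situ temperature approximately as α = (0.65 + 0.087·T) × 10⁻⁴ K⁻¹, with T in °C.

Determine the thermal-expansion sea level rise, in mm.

180 mm of thermosteric rise

Layer 1: α = (0.65 + 0.087×21)×10⁻⁴ = 2.477×10⁻⁴ K⁻¹
Layer 2: α = (0.65 + 0.087×12)×10⁻⁴ = 1.694×10⁻⁴ K⁻¹
Layer 3: α = (0.65 + 0.087×1.9)×10⁻⁴ = 0.8153×10⁻⁴ K⁻¹
0–250 m: 2.477×10⁻⁴ × 1.7 × 250 = 0.1052725 m
520 × 0.32 × 1.694×10⁻⁴ = 0.02818816 m
0.32 × 1700 × 0.8153×10⁻⁴ = 0.04435232 m
Δh = 0.1052725 + 0.02818816 + 0.04435232 = 0.17781298 m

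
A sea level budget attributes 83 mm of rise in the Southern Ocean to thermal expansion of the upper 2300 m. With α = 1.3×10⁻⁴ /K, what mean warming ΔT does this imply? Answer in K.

ΔT ≈ 0.278 K

ΔT = Δh/(αH) = 0.083 / (1.3×10⁻⁴ × 2300) ≈ 0.2776 K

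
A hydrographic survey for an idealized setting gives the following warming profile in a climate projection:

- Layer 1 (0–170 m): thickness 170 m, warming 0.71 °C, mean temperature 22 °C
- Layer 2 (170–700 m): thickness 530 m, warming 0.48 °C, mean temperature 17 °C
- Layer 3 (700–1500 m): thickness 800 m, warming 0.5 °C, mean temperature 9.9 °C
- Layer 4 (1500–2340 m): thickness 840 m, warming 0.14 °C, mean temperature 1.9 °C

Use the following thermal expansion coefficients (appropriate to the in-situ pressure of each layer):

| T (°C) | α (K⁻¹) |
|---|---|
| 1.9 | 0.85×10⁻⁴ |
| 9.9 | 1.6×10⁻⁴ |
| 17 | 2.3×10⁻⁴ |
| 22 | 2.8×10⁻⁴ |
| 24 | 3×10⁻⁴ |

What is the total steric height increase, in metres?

Δh = 0.166 m

Layer 1 at 22 °C → α = 2.8×10⁻⁴ K⁻¹
Layer 2 at 17 °C → α = 2.3×10⁻⁴ K⁻¹
Layer 3 at 9.9 °C → α = 1.6×10⁻⁴ K⁻¹
Layer 4 at 1.9 °C → α = 0.85×10⁻⁴ K⁻¹
0–170 m: 0.71 × 2.8×10⁻⁴ × 170 = 0.033796 m
Layer 2: 530 × 2.3×10⁻⁴ × 0.48 = 0.058512 m
Layer 3: 800 × 1.6×10⁻⁴ × 0.5 = 0.06400 m
0.14 × 0.85×10⁻⁴ × 840 = 0.009996 m
Δh = 0.033796 + 0.058512 + 0.06400 + 0.009996 = 0.166304 m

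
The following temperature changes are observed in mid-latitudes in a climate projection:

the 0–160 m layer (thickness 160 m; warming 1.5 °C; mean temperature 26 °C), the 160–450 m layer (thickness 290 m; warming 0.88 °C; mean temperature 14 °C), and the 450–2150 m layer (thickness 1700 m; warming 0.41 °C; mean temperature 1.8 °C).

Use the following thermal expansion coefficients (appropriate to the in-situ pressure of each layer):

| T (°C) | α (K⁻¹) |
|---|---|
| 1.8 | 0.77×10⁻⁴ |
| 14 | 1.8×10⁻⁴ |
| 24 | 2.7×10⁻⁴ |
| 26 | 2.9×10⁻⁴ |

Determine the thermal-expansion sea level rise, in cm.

Layer 1 at 26 °C → α = 2.9×10⁻⁴ K⁻¹
Layer 2 at 14 °C → α = 1.8×10⁻⁴ K⁻¹
Layer 3 at 1.8 °C → α = 0.77×10⁻⁴ K⁻¹
0–160 m: 160 × 1.5 × 2.9×10⁻⁴ = 0.06960 m
Layer 2: 290 × 1.8×10⁻⁴ × 0.88 = 0.045936 m
Layer 3: 0.77×10⁻⁴ × 1700 × 0.41 = 0.053669 m
Δh = 0.06960 + 0.045936 + 0.053669 = 0.169205 m ≈ 16.9 cm

Δh ≈ 16.9 cm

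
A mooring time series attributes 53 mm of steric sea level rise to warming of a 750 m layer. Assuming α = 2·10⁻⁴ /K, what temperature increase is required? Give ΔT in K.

about 0.353 K

ΔT = Δh/(αH) = 0.053 / (2×10⁻⁴ × 750) ≈ 0.3533 K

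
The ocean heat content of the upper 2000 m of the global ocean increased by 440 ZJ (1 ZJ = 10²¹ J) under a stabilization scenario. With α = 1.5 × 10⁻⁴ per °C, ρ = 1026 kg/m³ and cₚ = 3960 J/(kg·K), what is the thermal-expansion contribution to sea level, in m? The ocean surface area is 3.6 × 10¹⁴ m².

Per unit area: Q = 440×10²¹ / (3.6×10¹⁴) ≈ 1.222×10⁹ J/m²
Δh = αQ/(ρcₚ) = 1.5×10⁻⁴ × 1.222×10⁹ / (1026 × 3960) ≈ 0.045115 m

Δh ≈ 0.045 m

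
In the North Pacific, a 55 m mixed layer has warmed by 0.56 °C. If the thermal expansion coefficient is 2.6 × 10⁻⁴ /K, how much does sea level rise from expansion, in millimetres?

Δh = 8.01 mm

Δh = αΔT·H = 2.6×10⁻⁴ × 0.56 × 55 = 0.008008 m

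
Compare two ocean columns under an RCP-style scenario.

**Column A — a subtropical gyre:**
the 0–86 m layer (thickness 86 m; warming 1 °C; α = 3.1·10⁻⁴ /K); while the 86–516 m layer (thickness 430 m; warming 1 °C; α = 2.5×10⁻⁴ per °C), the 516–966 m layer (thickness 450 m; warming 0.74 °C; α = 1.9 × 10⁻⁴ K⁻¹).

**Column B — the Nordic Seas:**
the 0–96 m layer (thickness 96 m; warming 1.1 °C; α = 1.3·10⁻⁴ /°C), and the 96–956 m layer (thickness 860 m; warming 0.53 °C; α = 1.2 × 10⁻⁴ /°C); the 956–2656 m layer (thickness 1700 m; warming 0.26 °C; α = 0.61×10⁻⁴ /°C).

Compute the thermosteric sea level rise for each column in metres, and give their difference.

Δh_A ≈ 0.20 m, Δh_B ≈ 0.095 m; difference ≈ 0.10 m

A Layer 1: 86 × 1 × 3.1×10⁻⁴ = 0.02666 m
A 86–516 m: 430 × 1 × 2.5×10⁻⁴ = 0.10750 m
A 1.9×10⁻⁴ × 450 × 0.74 = 0.06327 m
A total: 0.19743 m
B Layer 1: 1.3×10⁻⁴ × 96 × 1.1 = 0.013728 m
B 96–956 m: 860 × 1.2×10⁻⁴ × 0.53 = 0.054696 m
B 1700 × 0.61×10⁻⁴ × 0.26 = 0.026962 m
B total: 0.095386 m
Difference: 0.19743 − 0.095386 = 0.102044 m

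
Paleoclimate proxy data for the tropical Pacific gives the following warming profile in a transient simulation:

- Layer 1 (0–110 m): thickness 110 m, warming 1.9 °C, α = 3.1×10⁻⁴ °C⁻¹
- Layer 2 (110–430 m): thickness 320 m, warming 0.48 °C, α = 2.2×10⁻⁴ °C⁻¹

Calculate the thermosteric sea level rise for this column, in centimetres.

3.1×10⁻⁴ × 1.9 × 110 = 0.06479 m
110–430 m: 2.2×10⁻⁴ × 0.48 × 320 = 0.033792 m
Δh = 0.06479 + 0.033792 = 0.098582 m

Δh = 9.86 cm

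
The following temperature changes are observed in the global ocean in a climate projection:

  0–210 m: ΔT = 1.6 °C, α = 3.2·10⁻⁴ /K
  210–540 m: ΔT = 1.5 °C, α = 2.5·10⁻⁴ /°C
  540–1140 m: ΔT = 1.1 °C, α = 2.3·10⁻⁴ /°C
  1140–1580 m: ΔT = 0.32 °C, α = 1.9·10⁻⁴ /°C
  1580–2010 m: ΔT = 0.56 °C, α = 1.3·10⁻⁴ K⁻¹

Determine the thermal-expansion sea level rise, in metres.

Layer 1: 210 × 1.6 × 3.2×10⁻⁴ = 0.10752 m
210–540 m: 1.5 × 330 × 2.5×10⁻⁴ = 0.12375 m
1.1 × 600 × 2.3×10⁻⁴ = 0.15180 m
Layer 4: 440 × 0.32 × 1.9×10⁻⁴ = 0.026752 m
1580–2010 m: 1.3×10⁻⁴ × 430 × 0.56 = 0.031304 m
Δh = 0.10752 + 0.12375 + 0.15180 + 0.026752 + 0.031304 = 0.441126 m

0.441 m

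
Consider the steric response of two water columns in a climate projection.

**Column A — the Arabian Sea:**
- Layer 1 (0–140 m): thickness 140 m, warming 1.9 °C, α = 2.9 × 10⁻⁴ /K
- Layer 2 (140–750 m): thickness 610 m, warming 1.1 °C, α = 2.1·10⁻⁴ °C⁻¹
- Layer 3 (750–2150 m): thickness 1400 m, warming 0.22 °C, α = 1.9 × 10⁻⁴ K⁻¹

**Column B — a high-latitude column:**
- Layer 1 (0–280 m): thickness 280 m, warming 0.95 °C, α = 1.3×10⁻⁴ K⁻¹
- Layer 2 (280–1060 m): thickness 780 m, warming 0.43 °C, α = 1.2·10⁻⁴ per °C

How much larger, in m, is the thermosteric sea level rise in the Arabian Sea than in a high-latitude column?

A 2.9×10⁻⁴ × 140 × 1.9 = 0.07714 m
A Layer 2: 610 × 2.1×10⁻⁴ × 1.1 = 0.14091 m
A 0.22 × 1.9×10⁻⁴ × 1400 = 0.05852 m
A total: 0.27657 m
B 1.3×10⁻⁴ × 0.95 × 280 = 0.03458 m
B Layer 2: 1.2×10⁻⁴ × 780 × 0.43 = 0.040248 m
B total: 0.074828 m
Difference: 0.27657 − 0.074828 = 0.201742 m

0.20 m larger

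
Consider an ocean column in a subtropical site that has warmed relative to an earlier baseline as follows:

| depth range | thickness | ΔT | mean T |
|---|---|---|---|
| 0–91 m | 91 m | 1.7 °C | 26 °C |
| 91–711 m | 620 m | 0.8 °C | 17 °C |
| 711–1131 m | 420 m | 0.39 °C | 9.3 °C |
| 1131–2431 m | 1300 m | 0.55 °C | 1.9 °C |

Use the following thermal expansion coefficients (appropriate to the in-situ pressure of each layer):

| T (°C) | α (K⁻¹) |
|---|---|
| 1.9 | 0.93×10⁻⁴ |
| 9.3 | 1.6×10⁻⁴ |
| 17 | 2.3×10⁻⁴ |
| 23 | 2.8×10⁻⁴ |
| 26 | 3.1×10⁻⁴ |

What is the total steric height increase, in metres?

Layer 1 at 26 °C → α = 3.1×10⁻⁴ K⁻¹
Layer 2 at 17 °C → α = 2.3×10⁻⁴ K⁻¹
Layer 3 at 9.3 °C → α = 1.6×10⁻⁴ K⁻¹
Layer 4 at 1.9 °C → α = 0.93×10⁻⁴ K⁻¹
Layer 1: 3.1×10⁻⁴ × 1.7 × 91 = 0.047957 m
Layer 2: 0.8 × 620 × 2.3×10⁻⁴ = 0.11408 m
Layer 3: 420 × 0.39 × 1.6×10⁻⁴ = 0.026208 m
1131–2431 m: 1300 × 0.93×10⁻⁴ × 0.55 = 0.066495 m
Δh = 0.047957 + 0.11408 + 0.026208 + 0.066495 = 0.25474 m

Δh ≈ 0.255 m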